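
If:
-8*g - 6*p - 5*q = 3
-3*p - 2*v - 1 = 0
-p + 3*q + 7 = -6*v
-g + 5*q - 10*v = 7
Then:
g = -241/828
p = 73/276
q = -187/414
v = -165/184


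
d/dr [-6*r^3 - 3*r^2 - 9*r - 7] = -18*r^2 - 6*r - 9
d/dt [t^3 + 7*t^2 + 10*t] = 3*t^2 + 14*t + 10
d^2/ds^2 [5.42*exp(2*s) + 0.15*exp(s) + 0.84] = (21.68*exp(s) + 0.15)*exp(s)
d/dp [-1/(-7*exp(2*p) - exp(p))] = (-14*exp(p) - 1)*exp(-p)/(7*exp(p) + 1)^2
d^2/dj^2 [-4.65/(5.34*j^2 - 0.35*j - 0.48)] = (-265.19508*j^2 + 17.3817*j + 4.65*(10.68*j - 0.35)*(21.36*j - 0.7) + 23.83776)/(-5.34*j^2 + 0.35*j + 0.48)^3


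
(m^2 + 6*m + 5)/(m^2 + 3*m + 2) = (m + 5)/(m + 2)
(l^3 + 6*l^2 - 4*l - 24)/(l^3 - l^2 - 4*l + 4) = (l + 6)/(l - 1)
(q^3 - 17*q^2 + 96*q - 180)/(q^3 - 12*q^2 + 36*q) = (q - 5)/q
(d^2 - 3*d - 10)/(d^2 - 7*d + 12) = (d^2 - 3*d - 10)/(d^2 - 7*d + 12)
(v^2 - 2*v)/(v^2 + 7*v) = (v - 2)/(v + 7)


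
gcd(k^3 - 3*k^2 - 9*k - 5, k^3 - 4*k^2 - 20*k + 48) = 1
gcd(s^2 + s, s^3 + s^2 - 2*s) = s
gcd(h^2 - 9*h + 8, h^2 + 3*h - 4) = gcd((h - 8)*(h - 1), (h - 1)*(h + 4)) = h - 1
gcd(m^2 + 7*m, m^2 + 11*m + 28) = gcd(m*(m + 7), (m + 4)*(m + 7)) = m + 7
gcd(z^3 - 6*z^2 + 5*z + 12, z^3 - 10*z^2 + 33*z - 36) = z^2 - 7*z + 12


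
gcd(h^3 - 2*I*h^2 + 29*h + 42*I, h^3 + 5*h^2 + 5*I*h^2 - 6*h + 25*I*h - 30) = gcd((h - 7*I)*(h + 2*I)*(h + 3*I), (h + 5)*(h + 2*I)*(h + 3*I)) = h^2 + 5*I*h - 6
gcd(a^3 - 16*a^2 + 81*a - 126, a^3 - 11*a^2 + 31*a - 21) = a^2 - 10*a + 21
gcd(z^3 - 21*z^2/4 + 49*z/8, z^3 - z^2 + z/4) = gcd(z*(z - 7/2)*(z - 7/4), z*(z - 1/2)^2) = z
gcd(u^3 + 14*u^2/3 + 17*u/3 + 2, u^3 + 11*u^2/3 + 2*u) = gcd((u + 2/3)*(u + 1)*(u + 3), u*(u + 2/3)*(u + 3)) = u^2 + 11*u/3 + 2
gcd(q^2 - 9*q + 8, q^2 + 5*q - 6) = q - 1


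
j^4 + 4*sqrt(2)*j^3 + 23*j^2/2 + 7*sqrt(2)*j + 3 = (j + sqrt(2)/2)*(j + sqrt(2))^2*(j + 3*sqrt(2)/2)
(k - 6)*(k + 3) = k^2 - 3*k - 18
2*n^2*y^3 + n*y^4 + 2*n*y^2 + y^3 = y^2*(2*n + y)*(n*y + 1)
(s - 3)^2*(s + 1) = s^3 - 5*s^2 + 3*s + 9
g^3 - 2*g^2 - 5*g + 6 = (g - 3)*(g - 1)*(g + 2)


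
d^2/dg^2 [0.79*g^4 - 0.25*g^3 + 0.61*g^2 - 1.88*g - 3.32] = 9.48*g^2 - 1.5*g + 1.22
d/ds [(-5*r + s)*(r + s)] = -4*r + 2*s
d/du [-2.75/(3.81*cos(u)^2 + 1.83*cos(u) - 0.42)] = -(20.955*cos(u) + 5.0325)*sin(u)/(3.81*cos(u)^2 + 1.83*cos(u) - 0.42)^2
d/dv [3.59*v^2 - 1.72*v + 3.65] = 7.18*v - 1.72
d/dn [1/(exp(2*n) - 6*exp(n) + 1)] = 2*(3 - exp(n))*exp(n)/(exp(2*n) - 6*exp(n) + 1)^2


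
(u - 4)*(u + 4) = u^2 - 16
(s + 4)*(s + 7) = s^2 + 11*s + 28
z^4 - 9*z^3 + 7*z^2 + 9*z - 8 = (z - 8)*(z - 1)^2*(z + 1)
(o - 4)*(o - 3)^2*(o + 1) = o^4 - 9*o^3 + 23*o^2 - 3*o - 36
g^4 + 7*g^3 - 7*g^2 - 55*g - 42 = (g - 3)*(g + 1)*(g + 2)*(g + 7)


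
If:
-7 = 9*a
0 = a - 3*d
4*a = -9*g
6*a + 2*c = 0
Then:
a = -7/9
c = 7/3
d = -7/27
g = 28/81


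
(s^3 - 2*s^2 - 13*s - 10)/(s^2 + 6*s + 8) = (s^2 - 4*s - 5)/(s + 4)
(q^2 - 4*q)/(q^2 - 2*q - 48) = q*(4 - q)/(-q^2 + 2*q + 48)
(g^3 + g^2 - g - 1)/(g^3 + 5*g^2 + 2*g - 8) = (g^2 + 2*g + 1)/(g^2 + 6*g + 8)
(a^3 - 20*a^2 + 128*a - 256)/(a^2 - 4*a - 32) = (a^2 - 12*a + 32)/(a + 4)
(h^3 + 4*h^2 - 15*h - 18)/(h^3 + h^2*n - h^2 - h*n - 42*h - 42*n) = (h^2 - 2*h - 3)/(h^2 + h*n - 7*h - 7*n)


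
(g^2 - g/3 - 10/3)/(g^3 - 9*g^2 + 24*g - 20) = (g + 5/3)/(g^2 - 7*g + 10)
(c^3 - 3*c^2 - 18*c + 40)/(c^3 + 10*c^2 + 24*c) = (c^2 - 7*c + 10)/(c*(c + 6))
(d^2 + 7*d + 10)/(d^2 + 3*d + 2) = (d + 5)/(d + 1)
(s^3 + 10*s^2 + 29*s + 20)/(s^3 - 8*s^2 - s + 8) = (s^2 + 9*s + 20)/(s^2 - 9*s + 8)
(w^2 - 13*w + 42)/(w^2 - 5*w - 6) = (w - 7)/(w + 1)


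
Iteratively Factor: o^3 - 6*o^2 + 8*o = (o)*(o^2 - 6*o + 8) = o*(o - 2)*(o - 4)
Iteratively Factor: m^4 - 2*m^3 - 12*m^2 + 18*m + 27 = (m - 3)*(m^3 + m^2 - 9*m - 9) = (m - 3)^2*(m^2 + 4*m + 3) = (m - 3)^2*(m + 3)*(m + 1)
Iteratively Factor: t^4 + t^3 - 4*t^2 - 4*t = (t)*(t^3 + t^2 - 4*t - 4) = t*(t - 2)*(t^2 + 3*t + 2) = t*(t - 2)*(t + 1)*(t + 2)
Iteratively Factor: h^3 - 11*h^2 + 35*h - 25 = (h - 5)*(h^2 - 6*h + 5) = (h - 5)*(h - 1)*(h - 5)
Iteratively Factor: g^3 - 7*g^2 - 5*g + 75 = (g - 5)*(g^2 - 2*g - 15) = (g - 5)*(g + 3)*(g - 5)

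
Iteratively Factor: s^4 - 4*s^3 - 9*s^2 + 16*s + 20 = (s + 2)*(s^3 - 6*s^2 + 3*s + 10) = (s - 2)*(s + 2)*(s^2 - 4*s - 5) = (s - 5)*(s - 2)*(s + 2)*(s + 1)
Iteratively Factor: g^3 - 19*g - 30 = (g - 5)*(g^2 + 5*g + 6) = (g - 5)*(g + 2)*(g + 3)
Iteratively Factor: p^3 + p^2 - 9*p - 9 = (p + 1)*(p^2 - 9) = (p - 3)*(p + 1)*(p + 3)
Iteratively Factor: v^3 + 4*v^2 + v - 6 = (v - 1)*(v^2 + 5*v + 6) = (v - 1)*(v + 2)*(v + 3)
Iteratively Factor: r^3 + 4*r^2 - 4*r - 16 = (r - 2)*(r^2 + 6*r + 8) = (r - 2)*(r + 2)*(r + 4)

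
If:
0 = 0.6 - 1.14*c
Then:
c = 0.53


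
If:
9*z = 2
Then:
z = 2/9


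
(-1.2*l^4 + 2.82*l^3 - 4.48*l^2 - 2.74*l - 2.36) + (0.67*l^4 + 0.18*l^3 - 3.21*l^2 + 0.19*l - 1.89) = -0.53*l^4 + 3.0*l^3 - 7.69*l^2 - 2.55*l - 4.25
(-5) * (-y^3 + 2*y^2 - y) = 5*y^3 - 10*y^2 + 5*y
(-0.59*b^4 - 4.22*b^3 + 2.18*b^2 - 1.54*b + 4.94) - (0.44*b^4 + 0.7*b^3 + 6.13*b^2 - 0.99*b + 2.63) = -1.03*b^4 - 4.92*b^3 - 3.95*b^2 - 0.55*b + 2.31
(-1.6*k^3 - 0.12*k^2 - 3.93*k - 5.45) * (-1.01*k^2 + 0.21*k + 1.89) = 1.616*k^5 - 0.2148*k^4 + 0.9201*k^3 + 4.4524*k^2 - 8.5722*k - 10.3005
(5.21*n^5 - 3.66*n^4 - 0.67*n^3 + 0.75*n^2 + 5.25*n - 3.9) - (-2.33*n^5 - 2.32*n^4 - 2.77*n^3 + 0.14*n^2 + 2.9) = 7.54*n^5 - 1.34*n^4 + 2.1*n^3 + 0.61*n^2 + 5.25*n - 6.8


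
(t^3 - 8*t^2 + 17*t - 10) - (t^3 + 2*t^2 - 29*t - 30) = -10*t^2 + 46*t + 20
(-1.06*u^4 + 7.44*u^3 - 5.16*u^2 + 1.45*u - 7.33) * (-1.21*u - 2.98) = 1.2826*u^5 - 5.8436*u^4 - 15.9276*u^3 + 13.6223*u^2 + 4.5483*u + 21.8434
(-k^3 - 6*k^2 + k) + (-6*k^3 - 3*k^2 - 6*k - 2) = -7*k^3 - 9*k^2 - 5*k - 2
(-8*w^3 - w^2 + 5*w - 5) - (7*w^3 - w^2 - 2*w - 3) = -15*w^3 + 7*w - 2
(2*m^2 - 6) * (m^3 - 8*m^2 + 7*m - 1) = 2*m^5 - 16*m^4 + 8*m^3 + 46*m^2 - 42*m + 6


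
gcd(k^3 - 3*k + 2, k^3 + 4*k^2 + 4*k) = k + 2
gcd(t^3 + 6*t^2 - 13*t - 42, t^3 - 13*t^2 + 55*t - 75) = t - 3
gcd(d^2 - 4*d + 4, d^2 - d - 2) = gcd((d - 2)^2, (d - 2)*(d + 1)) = d - 2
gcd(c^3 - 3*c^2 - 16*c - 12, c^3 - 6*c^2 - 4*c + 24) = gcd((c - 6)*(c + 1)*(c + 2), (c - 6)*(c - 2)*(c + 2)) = c^2 - 4*c - 12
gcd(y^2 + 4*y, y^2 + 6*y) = y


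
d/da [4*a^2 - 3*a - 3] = 8*a - 3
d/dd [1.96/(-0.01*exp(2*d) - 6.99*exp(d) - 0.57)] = (0.0392*exp(d) + 13.7004)*exp(d)/(0.01*exp(2*d) + 6.99*exp(d) + 0.57)^2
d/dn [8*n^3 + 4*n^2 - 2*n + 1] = 24*n^2 + 8*n - 2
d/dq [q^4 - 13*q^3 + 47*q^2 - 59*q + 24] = 4*q^3 - 39*q^2 + 94*q - 59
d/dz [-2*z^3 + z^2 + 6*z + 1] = -6*z^2 + 2*z + 6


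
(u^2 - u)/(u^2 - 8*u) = (u - 1)/(u - 8)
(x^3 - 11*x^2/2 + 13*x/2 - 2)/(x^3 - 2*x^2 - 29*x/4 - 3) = 2*(2*x^2 - 3*x + 1)/(4*x^2 + 8*x + 3)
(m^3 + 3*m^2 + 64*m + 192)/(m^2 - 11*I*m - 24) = (m^2 + m*(3 + 8*I) + 24*I)/(m - 3*I)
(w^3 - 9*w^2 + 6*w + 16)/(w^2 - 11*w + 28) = (w^3 - 9*w^2 + 6*w + 16)/(w^2 - 11*w + 28)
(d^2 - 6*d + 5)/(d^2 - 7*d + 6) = (d - 5)/(d - 6)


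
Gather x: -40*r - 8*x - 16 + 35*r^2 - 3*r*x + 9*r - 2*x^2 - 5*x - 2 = 35*r^2 - 31*r - 2*x^2 + x*(-3*r - 13) - 18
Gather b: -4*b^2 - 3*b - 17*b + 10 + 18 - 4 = -4*b^2 - 20*b + 24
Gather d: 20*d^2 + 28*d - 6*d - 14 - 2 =20*d^2 + 22*d - 16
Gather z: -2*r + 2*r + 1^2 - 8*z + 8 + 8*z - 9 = 0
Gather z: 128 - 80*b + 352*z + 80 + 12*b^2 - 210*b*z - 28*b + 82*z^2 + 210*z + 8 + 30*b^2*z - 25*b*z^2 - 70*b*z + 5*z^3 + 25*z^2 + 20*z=12*b^2 - 108*b + 5*z^3 + z^2*(107 - 25*b) + z*(30*b^2 - 280*b + 582) + 216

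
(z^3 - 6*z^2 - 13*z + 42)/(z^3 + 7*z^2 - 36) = (z - 7)/(z + 6)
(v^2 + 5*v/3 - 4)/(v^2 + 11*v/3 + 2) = (3*v - 4)/(3*v + 2)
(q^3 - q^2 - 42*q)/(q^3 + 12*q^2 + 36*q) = (q - 7)/(q + 6)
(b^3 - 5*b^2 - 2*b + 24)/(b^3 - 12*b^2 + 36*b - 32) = (b^3 - 5*b^2 - 2*b + 24)/(b^3 - 12*b^2 + 36*b - 32)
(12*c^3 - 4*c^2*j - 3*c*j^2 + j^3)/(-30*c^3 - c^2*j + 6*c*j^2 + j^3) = (-6*c^2 - c*j + j^2)/(15*c^2 + 8*c*j + j^2)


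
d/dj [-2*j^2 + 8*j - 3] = 8 - 4*j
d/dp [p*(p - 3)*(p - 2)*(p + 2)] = 4*p^3 - 9*p^2 - 8*p + 12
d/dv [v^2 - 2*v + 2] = 2*v - 2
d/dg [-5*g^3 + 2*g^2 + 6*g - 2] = -15*g^2 + 4*g + 6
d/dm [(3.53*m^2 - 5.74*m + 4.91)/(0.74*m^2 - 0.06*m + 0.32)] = (4.0358*m^2 - 5.0076*m - 1.5422)/(0.5476*m^4 - 0.0888*m^3 + 0.4772*m^2 - 0.0384*m + 0.1024)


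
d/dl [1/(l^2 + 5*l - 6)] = (-2*l - 5)/(l^2 + 5*l - 6)^2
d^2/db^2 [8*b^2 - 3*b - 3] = 16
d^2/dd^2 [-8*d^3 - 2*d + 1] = -48*d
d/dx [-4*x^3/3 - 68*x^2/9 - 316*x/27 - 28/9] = -4*x^2 - 136*x/9 - 316/27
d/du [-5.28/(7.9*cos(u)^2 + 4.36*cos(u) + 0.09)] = -(83.424*cos(u) + 23.0208)*sin(u)/(7.9*cos(u)^2 + 4.36*cos(u) + 0.09)^2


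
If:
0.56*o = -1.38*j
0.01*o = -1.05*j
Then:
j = 0.00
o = 0.00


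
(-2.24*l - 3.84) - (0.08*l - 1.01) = -2.32*l - 2.83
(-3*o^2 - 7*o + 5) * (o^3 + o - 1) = -3*o^5 - 7*o^4 + 2*o^3 - 4*o^2 + 12*o - 5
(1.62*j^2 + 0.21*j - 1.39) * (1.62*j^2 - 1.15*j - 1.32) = 2.6244*j^4 - 1.5228*j^3 - 4.6317*j^2 + 1.3213*j + 1.8348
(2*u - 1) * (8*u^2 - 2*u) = 16*u^3 - 12*u^2 + 2*u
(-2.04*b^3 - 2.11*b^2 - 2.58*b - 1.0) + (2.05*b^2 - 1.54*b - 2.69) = -2.04*b^3 - 0.0600000000000001*b^2 - 4.12*b - 3.69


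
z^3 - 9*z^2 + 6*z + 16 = (z - 8)*(z - 2)*(z + 1)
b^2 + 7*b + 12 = (b + 3)*(b + 4)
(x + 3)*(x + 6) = x^2 + 9*x + 18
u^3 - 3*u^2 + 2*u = u*(u - 2)*(u - 1)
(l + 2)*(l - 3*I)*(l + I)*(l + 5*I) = l^4 + 2*l^3 + 3*I*l^3 + 13*l^2 + 6*I*l^2 + 26*l + 15*I*l + 30*I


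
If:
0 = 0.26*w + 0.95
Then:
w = -3.65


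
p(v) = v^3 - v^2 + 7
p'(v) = 3*v^2 - 2*v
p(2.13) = 12.13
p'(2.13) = 9.35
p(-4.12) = -79.91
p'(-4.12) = 59.16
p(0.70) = 6.85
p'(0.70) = 0.07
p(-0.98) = 5.10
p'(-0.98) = 4.84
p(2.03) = 11.24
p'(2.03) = 8.30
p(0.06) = 7.00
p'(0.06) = -0.11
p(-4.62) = -112.96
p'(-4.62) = 73.27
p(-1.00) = 5.00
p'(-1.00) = 5.00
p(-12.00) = -1865.00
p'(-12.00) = 456.00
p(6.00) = 187.00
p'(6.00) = 96.00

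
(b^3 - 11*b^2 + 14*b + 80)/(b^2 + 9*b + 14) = (b^2 - 13*b + 40)/(b + 7)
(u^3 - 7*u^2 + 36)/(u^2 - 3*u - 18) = (u^2 - u - 6)/(u + 3)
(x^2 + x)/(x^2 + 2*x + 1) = x/(x + 1)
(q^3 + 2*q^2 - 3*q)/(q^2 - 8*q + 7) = q*(q + 3)/(q - 7)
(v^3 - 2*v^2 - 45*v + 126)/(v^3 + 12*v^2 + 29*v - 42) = (v^2 - 9*v + 18)/(v^2 + 5*v - 6)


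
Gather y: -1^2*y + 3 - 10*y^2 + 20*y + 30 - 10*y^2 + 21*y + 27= -20*y^2 + 40*y + 60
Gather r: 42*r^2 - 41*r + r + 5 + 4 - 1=42*r^2 - 40*r + 8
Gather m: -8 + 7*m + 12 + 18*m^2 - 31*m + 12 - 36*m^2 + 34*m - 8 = -18*m^2 + 10*m + 8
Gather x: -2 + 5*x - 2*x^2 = -2*x^2 + 5*x - 2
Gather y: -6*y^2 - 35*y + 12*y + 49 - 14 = -6*y^2 - 23*y + 35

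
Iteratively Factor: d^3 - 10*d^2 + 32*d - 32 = (d - 4)*(d^2 - 6*d + 8) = (d - 4)*(d - 2)*(d - 4)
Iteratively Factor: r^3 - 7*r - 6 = (r + 1)*(r^2 - r - 6) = (r - 3)*(r + 1)*(r + 2)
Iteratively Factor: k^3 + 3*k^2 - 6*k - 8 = (k - 2)*(k^2 + 5*k + 4) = (k - 2)*(k + 1)*(k + 4)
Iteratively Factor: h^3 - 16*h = (h)*(h^2 - 16) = h*(h + 4)*(h - 4)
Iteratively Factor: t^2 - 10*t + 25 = (t - 5)*(t - 5)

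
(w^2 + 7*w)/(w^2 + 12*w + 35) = w/(w + 5)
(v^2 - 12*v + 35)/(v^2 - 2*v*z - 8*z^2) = (-v^2 + 12*v - 35)/(-v^2 + 2*v*z + 8*z^2)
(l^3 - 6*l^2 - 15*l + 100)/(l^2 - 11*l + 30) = (l^2 - l - 20)/(l - 6)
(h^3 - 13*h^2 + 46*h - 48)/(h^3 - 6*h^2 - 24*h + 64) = (h - 3)/(h + 4)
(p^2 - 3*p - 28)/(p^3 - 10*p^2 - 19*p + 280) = (p + 4)/(p^2 - 3*p - 40)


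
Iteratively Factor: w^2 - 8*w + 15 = (w - 3)*(w - 5)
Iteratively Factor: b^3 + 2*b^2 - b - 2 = (b + 1)*(b^2 + b - 2) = (b + 1)*(b + 2)*(b - 1)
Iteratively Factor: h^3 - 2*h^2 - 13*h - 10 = (h + 1)*(h^2 - 3*h - 10) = (h - 5)*(h + 1)*(h + 2)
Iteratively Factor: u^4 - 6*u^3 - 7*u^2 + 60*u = (u + 3)*(u^3 - 9*u^2 + 20*u) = u*(u + 3)*(u^2 - 9*u + 20) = u*(u - 4)*(u + 3)*(u - 5)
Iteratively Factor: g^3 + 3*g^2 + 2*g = (g + 1)*(g^2 + 2*g) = g*(g + 1)*(g + 2)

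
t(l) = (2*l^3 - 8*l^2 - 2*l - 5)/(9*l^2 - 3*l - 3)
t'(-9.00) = 0.22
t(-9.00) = -2.78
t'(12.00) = 0.23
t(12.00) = 1.81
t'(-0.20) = -8.53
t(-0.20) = 2.42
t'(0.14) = 1.02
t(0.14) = 1.67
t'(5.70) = 0.25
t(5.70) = 0.35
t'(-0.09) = -3.00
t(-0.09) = 1.84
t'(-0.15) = -5.28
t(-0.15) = 2.08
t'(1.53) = 1.73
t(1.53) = -1.46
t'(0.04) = -0.36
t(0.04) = 1.64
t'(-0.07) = -2.46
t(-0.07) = 1.78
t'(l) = (3 - 18*l)*(2*l^3 - 8*l^2 - 2*l - 5)/(9*l^2 - 3*l - 3)^2 + (6*l^2 - 16*l - 2)/(9*l^2 - 3*l - 3) = (6*l^4 - 4*l^3 + 8*l^2 + 46*l - 3)/(3*(9*l^4 - 6*l^3 - 5*l^2 + 2*l + 1))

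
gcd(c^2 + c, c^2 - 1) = c + 1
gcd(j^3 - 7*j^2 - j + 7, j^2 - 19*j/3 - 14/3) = j - 7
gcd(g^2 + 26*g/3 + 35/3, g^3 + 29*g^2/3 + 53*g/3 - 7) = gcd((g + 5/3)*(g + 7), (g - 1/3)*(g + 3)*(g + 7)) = g + 7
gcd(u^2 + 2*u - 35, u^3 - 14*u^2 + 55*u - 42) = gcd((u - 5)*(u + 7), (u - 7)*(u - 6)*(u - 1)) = 1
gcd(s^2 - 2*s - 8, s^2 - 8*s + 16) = s - 4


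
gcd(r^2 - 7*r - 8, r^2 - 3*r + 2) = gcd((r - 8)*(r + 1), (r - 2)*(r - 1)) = 1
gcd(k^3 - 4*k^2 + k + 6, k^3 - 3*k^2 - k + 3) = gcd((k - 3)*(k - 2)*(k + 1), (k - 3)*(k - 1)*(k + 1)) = k^2 - 2*k - 3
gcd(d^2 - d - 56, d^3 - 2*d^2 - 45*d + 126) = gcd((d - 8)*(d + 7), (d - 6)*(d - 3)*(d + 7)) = d + 7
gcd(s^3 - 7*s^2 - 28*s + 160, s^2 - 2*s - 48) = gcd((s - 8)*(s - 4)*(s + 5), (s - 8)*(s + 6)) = s - 8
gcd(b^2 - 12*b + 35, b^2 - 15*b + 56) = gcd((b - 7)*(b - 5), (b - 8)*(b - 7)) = b - 7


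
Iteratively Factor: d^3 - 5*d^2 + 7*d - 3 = (d - 1)*(d^2 - 4*d + 3) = (d - 1)^2*(d - 3)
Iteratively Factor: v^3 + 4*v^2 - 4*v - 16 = (v - 2)*(v^2 + 6*v + 8) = (v - 2)*(v + 2)*(v + 4)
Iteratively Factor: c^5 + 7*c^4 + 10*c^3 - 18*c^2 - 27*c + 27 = (c + 3)*(c^4 + 4*c^3 - 2*c^2 - 12*c + 9) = (c - 1)*(c + 3)*(c^3 + 5*c^2 + 3*c - 9) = (c - 1)^2*(c + 3)*(c^2 + 6*c + 9) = (c - 1)^2*(c + 3)^2*(c + 3)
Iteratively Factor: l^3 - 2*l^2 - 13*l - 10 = (l - 5)*(l^2 + 3*l + 2) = (l - 5)*(l + 2)*(l + 1)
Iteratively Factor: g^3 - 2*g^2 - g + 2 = (g - 1)*(g^2 - g - 2) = (g - 2)*(g - 1)*(g + 1)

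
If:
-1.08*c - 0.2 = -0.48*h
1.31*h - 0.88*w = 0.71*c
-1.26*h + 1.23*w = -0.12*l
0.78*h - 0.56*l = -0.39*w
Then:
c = -0.41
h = -0.50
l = -0.99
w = -0.42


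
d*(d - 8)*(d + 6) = d^3 - 2*d^2 - 48*d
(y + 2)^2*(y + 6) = y^3 + 10*y^2 + 28*y + 24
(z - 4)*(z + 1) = z^2 - 3*z - 4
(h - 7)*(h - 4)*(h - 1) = h^3 - 12*h^2 + 39*h - 28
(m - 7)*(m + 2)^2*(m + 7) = m^4 + 4*m^3 - 45*m^2 - 196*m - 196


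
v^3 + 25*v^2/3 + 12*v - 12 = (v - 2/3)*(v + 3)*(v + 6)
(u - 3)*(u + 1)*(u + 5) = u^3 + 3*u^2 - 13*u - 15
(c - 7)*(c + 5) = c^2 - 2*c - 35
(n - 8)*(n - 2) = n^2 - 10*n + 16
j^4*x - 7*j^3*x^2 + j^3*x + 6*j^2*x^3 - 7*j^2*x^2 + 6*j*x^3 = j*(j - 6*x)*(j - x)*(j*x + x)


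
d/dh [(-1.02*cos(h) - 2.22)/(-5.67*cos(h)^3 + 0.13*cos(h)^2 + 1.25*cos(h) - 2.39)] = (11.5668*cos(h)^3 + 37.6296*cos(h)^2 - 0.5772*cos(h) - 5.2128)*sin(h)/(32.1489*cos(h)^6 - 1.4742*cos(h)^5 - 14.1581*cos(h)^4 + 27.4276*cos(h)^3 + 0.9411*cos(h)^2 - 5.975*cos(h) + 5.7121)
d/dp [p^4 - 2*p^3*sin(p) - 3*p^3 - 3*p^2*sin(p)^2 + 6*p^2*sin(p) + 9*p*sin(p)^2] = -2*p^3*cos(p) + 4*p^3 - 3*p^2*sin(2*p) + 6*sqrt(2)*p^2*cos(p + pi/4) - 9*p^2 + 12*p*sin(p) + 9*p*sin(2*p) + 3*p*cos(2*p) - 3*p - 9*cos(2*p)/2 + 9/2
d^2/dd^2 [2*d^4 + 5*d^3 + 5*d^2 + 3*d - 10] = 24*d^2 + 30*d + 10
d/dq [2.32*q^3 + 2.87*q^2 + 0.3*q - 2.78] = 6.96*q^2 + 5.74*q + 0.3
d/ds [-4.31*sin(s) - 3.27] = -4.31*cos(s)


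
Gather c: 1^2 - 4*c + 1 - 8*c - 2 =-12*c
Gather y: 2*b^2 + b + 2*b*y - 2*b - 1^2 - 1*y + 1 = 2*b^2 - b + y*(2*b - 1)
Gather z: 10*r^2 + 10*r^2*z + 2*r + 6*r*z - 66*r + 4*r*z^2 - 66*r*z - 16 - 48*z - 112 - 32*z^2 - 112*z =10*r^2 - 64*r + z^2*(4*r - 32) + z*(10*r^2 - 60*r - 160) - 128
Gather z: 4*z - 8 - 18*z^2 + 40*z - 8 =-18*z^2 + 44*z - 16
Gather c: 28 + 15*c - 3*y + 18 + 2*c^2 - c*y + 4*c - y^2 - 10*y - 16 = 2*c^2 + c*(19 - y) - y^2 - 13*y + 30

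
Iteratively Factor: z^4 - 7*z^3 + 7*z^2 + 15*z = (z - 5)*(z^3 - 2*z^2 - 3*z) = z*(z - 5)*(z^2 - 2*z - 3) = z*(z - 5)*(z + 1)*(z - 3)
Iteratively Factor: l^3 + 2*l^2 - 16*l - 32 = (l - 4)*(l^2 + 6*l + 8) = (l - 4)*(l + 4)*(l + 2)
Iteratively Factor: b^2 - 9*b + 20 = (b - 4)*(b - 5)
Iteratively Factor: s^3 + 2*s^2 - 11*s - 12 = (s + 1)*(s^2 + s - 12) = (s - 3)*(s + 1)*(s + 4)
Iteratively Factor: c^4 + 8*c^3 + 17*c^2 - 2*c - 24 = (c + 2)*(c^3 + 6*c^2 + 5*c - 12) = (c + 2)*(c + 3)*(c^2 + 3*c - 4) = (c + 2)*(c + 3)*(c + 4)*(c - 1)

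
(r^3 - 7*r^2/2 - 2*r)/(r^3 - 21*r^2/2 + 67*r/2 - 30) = r*(2*r + 1)/(2*r^2 - 13*r + 15)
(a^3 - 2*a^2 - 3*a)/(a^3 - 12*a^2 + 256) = a*(a^2 - 2*a - 3)/(a^3 - 12*a^2 + 256)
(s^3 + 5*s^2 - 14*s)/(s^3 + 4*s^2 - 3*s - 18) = s*(s + 7)/(s^2 + 6*s + 9)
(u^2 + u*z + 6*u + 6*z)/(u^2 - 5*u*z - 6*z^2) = (-u - 6)/(-u + 6*z)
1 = 1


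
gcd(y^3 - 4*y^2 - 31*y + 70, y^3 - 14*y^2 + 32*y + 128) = 1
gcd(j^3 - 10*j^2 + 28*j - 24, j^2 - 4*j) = 1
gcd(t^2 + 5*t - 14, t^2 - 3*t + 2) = t - 2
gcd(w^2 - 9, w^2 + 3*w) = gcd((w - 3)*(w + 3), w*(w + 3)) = w + 3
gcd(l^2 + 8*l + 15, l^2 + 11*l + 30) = l + 5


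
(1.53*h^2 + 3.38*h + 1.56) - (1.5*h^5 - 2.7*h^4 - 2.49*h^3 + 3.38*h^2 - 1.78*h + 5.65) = -1.5*h^5 + 2.7*h^4 + 2.49*h^3 - 1.85*h^2 + 5.16*h - 4.09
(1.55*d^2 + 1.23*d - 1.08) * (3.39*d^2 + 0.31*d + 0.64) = 5.2545*d^4 + 4.6502*d^3 - 2.2879*d^2 + 0.4524*d - 0.6912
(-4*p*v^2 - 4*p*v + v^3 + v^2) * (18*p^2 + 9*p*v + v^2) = -72*p^3*v^2 - 72*p^3*v - 18*p^2*v^3 - 18*p^2*v^2 + 5*p*v^4 + 5*p*v^3 + v^5 + v^4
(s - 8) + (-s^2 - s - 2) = -s^2 - 10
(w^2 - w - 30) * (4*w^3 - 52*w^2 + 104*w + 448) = 4*w^5 - 56*w^4 + 36*w^3 + 1904*w^2 - 3568*w - 13440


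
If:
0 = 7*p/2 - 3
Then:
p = 6/7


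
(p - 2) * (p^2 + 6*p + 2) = p^3 + 4*p^2 - 10*p - 4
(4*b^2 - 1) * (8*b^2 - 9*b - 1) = 32*b^4 - 36*b^3 - 12*b^2 + 9*b + 1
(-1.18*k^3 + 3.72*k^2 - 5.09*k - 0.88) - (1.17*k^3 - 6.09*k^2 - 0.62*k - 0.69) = -2.35*k^3 + 9.81*k^2 - 4.47*k - 0.19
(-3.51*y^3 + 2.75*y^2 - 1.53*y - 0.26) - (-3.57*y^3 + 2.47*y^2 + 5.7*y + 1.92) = 0.0600000000000001*y^3 + 0.28*y^2 - 7.23*y - 2.18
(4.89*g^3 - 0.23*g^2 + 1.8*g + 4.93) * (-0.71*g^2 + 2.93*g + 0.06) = -3.4719*g^5 + 14.491*g^4 - 1.6585*g^3 + 1.7599*g^2 + 14.5529*g + 0.2958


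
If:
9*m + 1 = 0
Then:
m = -1/9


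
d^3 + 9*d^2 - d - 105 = (d - 3)*(d + 5)*(d + 7)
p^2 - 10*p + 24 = (p - 6)*(p - 4)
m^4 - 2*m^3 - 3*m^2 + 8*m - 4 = (m - 2)*(m - 1)^2*(m + 2)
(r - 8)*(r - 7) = r^2 - 15*r + 56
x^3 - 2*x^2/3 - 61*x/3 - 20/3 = (x - 5)*(x + 1/3)*(x + 4)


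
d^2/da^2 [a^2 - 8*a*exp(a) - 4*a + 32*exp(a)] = -8*a*exp(a) + 16*exp(a) + 2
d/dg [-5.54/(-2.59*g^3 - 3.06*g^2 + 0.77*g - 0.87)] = (-43.0458*g^2 - 33.9048*g + 4.2658)/(2.59*g^3 + 3.06*g^2 - 0.77*g + 0.87)^2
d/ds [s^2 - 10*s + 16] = 2*s - 10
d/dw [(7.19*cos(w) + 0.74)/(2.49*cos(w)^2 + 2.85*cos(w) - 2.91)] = (17.9031*cos(w)^2 + 3.6852*cos(w) + 23.0319)*sin(w)/(6.2001*cos(w)^4 + 14.193*cos(w)^3 - 6.3693*cos(w)^2 - 16.587*cos(w) + 8.4681)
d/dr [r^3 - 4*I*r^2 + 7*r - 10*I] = 3*r^2 - 8*I*r + 7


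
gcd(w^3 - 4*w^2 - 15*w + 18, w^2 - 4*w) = 1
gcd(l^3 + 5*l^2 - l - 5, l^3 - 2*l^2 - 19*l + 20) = l - 1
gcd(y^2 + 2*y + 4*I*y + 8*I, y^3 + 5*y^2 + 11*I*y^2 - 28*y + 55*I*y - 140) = y + 4*I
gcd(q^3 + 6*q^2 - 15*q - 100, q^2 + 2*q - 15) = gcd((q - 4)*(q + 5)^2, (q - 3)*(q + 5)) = q + 5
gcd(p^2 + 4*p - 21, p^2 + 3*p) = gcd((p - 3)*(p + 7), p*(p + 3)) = 1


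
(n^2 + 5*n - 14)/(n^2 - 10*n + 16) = (n + 7)/(n - 8)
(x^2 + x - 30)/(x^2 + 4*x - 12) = (x - 5)/(x - 2)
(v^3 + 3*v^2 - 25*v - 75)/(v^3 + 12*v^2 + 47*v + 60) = (v - 5)/(v + 4)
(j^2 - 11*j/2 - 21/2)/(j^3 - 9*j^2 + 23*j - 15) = (2*j^2 - 11*j - 21)/(2*(j^3 - 9*j^2 + 23*j - 15))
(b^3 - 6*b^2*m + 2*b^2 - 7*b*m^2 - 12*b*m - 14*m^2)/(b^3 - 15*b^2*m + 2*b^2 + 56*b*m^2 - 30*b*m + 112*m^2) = (b + m)/(b - 8*m)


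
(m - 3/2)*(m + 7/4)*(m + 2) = m^3 + 9*m^2/4 - 17*m/8 - 21/4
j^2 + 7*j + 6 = (j + 1)*(j + 6)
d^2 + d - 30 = (d - 5)*(d + 6)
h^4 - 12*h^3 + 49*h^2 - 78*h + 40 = (h - 5)*(h - 4)*(h - 2)*(h - 1)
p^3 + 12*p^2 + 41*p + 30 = (p + 1)*(p + 5)*(p + 6)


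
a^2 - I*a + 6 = (a - 3*I)*(a + 2*I)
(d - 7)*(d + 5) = d^2 - 2*d - 35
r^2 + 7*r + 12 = (r + 3)*(r + 4)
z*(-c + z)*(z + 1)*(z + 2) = -c*z^3 - 3*c*z^2 - 2*c*z + z^4 + 3*z^3 + 2*z^2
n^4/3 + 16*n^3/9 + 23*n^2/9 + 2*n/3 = n*(n/3 + 1)*(n + 1/3)*(n + 2)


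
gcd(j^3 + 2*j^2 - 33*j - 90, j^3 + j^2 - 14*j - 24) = j + 3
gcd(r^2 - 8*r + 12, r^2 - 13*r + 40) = 1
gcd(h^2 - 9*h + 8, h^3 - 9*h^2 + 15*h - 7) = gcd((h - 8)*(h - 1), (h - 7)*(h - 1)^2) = h - 1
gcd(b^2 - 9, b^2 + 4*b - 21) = b - 3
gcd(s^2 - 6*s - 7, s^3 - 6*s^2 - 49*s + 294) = s - 7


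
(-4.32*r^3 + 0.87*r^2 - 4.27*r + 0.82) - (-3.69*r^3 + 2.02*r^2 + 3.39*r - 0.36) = -0.63*r^3 - 1.15*r^2 - 7.66*r + 1.18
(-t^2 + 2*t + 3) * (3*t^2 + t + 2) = -3*t^4 + 5*t^3 + 9*t^2 + 7*t + 6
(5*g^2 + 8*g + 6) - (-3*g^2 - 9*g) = 8*g^2 + 17*g + 6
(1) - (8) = -7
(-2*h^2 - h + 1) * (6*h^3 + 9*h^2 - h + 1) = -12*h^5 - 24*h^4 - h^3 + 8*h^2 - 2*h + 1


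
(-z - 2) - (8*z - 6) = 4 - 9*z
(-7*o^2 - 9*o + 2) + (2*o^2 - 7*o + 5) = -5*o^2 - 16*o + 7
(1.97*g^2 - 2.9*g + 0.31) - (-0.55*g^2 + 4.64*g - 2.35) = 2.52*g^2 - 7.54*g + 2.66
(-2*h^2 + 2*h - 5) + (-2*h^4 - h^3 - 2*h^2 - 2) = -2*h^4 - h^3 - 4*h^2 + 2*h - 7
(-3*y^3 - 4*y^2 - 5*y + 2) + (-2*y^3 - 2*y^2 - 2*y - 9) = -5*y^3 - 6*y^2 - 7*y - 7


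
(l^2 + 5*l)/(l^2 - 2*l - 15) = l*(l + 5)/(l^2 - 2*l - 15)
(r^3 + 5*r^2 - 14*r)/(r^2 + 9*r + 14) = r*(r - 2)/(r + 2)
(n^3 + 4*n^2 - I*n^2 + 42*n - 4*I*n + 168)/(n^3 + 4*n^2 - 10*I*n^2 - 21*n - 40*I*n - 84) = (n + 6*I)/(n - 3*I)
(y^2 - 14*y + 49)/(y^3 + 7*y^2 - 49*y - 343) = (y - 7)/(y^2 + 14*y + 49)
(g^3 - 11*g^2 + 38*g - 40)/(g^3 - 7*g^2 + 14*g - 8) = (g - 5)/(g - 1)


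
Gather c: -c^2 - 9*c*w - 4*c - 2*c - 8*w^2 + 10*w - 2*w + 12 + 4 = -c^2 + c*(-9*w - 6) - 8*w^2 + 8*w + 16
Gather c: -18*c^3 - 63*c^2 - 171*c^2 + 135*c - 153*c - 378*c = -18*c^3 - 234*c^2 - 396*c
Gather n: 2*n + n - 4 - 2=3*n - 6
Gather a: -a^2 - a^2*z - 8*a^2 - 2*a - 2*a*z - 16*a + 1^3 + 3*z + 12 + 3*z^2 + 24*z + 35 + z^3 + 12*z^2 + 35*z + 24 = a^2*(-z - 9) + a*(-2*z - 18) + z^3 + 15*z^2 + 62*z + 72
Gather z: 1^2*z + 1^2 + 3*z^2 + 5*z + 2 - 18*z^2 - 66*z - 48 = -15*z^2 - 60*z - 45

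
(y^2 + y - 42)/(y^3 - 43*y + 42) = 1/(y - 1)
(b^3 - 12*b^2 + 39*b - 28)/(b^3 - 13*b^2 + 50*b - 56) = (b - 1)/(b - 2)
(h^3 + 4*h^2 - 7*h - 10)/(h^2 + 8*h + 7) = (h^2 + 3*h - 10)/(h + 7)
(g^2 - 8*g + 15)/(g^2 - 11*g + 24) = (g - 5)/(g - 8)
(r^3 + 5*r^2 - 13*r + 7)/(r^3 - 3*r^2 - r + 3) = (r^2 + 6*r - 7)/(r^2 - 2*r - 3)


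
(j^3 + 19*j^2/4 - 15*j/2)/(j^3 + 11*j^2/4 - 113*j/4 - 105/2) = j*(4*j - 5)/(4*j^2 - 13*j - 35)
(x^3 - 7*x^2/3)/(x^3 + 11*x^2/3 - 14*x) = x/(x + 6)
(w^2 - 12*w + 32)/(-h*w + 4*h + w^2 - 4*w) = (w - 8)/(-h + w)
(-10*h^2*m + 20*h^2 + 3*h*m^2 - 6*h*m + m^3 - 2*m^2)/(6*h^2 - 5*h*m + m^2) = (-5*h*m + 10*h - m^2 + 2*m)/(3*h - m)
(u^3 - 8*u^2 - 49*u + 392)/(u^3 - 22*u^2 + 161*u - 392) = (u + 7)/(u - 7)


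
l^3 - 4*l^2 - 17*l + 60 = (l - 5)*(l - 3)*(l + 4)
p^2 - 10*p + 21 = (p - 7)*(p - 3)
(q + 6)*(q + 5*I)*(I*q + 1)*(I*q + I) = -q^4 - 7*q^3 - 4*I*q^3 - 11*q^2 - 28*I*q^2 - 35*q - 24*I*q - 30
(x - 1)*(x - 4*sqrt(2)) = x^2 - 4*sqrt(2)*x - x + 4*sqrt(2)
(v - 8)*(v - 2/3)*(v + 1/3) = v^3 - 25*v^2/3 + 22*v/9 + 16/9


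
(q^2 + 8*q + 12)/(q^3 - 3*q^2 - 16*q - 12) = (q + 6)/(q^2 - 5*q - 6)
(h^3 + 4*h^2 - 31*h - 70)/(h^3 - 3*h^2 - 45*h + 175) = (h + 2)/(h - 5)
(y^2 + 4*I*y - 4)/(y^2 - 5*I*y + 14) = (y + 2*I)/(y - 7*I)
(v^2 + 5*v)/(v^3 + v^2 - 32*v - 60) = v/(v^2 - 4*v - 12)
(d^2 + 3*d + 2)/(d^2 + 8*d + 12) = (d + 1)/(d + 6)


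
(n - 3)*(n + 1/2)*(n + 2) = n^3 - n^2/2 - 13*n/2 - 3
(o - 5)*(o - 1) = o^2 - 6*o + 5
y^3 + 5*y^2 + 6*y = y*(y + 2)*(y + 3)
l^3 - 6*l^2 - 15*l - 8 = (l - 8)*(l + 1)^2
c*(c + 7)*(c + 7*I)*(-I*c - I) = -I*c^4 + 7*c^3 - 8*I*c^3 + 56*c^2 - 7*I*c^2 + 49*c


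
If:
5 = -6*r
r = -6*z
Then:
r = -5/6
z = 5/36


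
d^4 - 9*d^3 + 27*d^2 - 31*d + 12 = (d - 4)*(d - 3)*(d - 1)^2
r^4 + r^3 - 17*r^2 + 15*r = r*(r - 3)*(r - 1)*(r + 5)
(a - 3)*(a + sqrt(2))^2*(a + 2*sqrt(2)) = a^4 - 3*a^3 + 4*sqrt(2)*a^3 - 12*sqrt(2)*a^2 + 10*a^2 - 30*a + 4*sqrt(2)*a - 12*sqrt(2)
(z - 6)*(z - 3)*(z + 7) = z^3 - 2*z^2 - 45*z + 126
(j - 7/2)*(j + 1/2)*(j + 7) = j^3 + 4*j^2 - 91*j/4 - 49/4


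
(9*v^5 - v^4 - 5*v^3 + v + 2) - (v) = 9*v^5 - v^4 - 5*v^3 + 2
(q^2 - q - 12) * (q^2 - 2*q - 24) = q^4 - 3*q^3 - 34*q^2 + 48*q + 288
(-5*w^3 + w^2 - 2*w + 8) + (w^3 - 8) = -4*w^3 + w^2 - 2*w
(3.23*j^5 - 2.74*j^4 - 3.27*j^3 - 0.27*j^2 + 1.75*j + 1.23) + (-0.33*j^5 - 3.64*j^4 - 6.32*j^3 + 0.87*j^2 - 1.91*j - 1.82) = 2.9*j^5 - 6.38*j^4 - 9.59*j^3 + 0.6*j^2 - 0.16*j - 0.59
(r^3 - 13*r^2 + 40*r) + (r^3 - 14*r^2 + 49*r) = 2*r^3 - 27*r^2 + 89*r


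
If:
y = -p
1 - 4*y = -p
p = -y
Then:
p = -1/5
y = 1/5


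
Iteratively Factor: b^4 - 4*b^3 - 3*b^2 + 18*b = (b)*(b^3 - 4*b^2 - 3*b + 18) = b*(b - 3)*(b^2 - b - 6) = b*(b - 3)*(b + 2)*(b - 3)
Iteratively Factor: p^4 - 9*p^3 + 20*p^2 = (p - 4)*(p^3 - 5*p^2) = (p - 5)*(p - 4)*(p^2) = p*(p - 5)*(p - 4)*(p)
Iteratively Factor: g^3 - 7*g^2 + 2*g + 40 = (g - 4)*(g^2 - 3*g - 10) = (g - 4)*(g + 2)*(g - 5)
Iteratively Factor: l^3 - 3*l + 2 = (l - 1)*(l^2 + l - 2) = (l - 1)^2*(l + 2)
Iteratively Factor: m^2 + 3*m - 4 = (m - 1)*(m + 4)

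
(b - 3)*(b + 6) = b^2 + 3*b - 18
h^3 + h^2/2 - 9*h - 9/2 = (h - 3)*(h + 1/2)*(h + 3)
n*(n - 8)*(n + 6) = n^3 - 2*n^2 - 48*n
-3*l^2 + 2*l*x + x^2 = (-l + x)*(3*l + x)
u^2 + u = u*(u + 1)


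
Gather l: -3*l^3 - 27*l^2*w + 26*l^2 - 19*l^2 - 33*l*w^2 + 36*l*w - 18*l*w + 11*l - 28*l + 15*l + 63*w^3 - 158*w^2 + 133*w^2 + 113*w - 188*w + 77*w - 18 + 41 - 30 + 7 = -3*l^3 + l^2*(7 - 27*w) + l*(-33*w^2 + 18*w - 2) + 63*w^3 - 25*w^2 + 2*w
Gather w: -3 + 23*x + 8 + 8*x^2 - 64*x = 8*x^2 - 41*x + 5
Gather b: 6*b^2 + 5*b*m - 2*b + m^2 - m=6*b^2 + b*(5*m - 2) + m^2 - m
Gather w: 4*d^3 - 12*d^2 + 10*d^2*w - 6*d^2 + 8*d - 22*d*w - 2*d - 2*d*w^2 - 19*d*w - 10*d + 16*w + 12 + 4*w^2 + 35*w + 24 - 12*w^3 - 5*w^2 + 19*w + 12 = 4*d^3 - 18*d^2 - 4*d - 12*w^3 + w^2*(-2*d - 1) + w*(10*d^2 - 41*d + 70) + 48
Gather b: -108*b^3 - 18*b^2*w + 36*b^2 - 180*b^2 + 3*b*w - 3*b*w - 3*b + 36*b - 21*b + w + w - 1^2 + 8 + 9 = -108*b^3 + b^2*(-18*w - 144) + 12*b + 2*w + 16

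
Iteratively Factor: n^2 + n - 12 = (n + 4)*(n - 3)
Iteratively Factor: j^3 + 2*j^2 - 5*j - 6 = (j + 1)*(j^2 + j - 6) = (j + 1)*(j + 3)*(j - 2)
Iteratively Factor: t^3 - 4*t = (t - 2)*(t^2 + 2*t) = (t - 2)*(t + 2)*(t)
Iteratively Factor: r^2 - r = (r)*(r - 1)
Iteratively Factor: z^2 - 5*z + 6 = (z - 2)*(z - 3)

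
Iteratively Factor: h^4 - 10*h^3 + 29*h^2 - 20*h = (h - 5)*(h^3 - 5*h^2 + 4*h) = (h - 5)*(h - 4)*(h^2 - h) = (h - 5)*(h - 4)*(h - 1)*(h)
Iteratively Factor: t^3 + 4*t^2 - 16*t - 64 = (t + 4)*(t^2 - 16) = (t + 4)^2*(t - 4)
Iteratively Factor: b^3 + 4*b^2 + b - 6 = (b + 3)*(b^2 + b - 2) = (b - 1)*(b + 3)*(b + 2)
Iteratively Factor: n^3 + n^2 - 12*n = (n + 4)*(n^2 - 3*n) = n*(n + 4)*(n - 3)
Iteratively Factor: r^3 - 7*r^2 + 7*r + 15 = (r + 1)*(r^2 - 8*r + 15) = (r - 3)*(r + 1)*(r - 5)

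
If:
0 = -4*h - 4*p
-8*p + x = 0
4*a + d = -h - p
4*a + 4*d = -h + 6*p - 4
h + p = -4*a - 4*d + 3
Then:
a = -1/4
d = 1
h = -1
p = 1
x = 8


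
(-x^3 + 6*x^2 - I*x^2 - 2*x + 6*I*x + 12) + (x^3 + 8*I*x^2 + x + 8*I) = 6*x^2 + 7*I*x^2 - x + 6*I*x + 12 + 8*I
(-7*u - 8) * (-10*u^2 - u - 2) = 70*u^3 + 87*u^2 + 22*u + 16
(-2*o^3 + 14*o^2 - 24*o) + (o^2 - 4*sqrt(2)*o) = -2*o^3 + 15*o^2 - 24*o - 4*sqrt(2)*o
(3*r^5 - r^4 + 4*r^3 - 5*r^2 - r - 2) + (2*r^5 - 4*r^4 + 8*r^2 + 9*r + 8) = 5*r^5 - 5*r^4 + 4*r^3 + 3*r^2 + 8*r + 6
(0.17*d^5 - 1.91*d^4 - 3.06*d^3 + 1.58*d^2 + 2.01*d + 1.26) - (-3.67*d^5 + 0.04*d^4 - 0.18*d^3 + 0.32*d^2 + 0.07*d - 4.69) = 3.84*d^5 - 1.95*d^4 - 2.88*d^3 + 1.26*d^2 + 1.94*d + 5.95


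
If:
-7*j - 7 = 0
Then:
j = -1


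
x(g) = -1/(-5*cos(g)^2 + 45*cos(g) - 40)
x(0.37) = 0.42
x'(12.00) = 0.63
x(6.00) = 0.71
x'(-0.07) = 333.19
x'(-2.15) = 0.01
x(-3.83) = 0.01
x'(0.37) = -2.26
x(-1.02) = 0.06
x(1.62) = 0.02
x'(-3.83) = -0.01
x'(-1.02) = 0.11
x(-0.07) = 11.66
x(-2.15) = 0.02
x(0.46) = 0.27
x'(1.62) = -0.03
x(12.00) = 0.18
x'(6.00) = 5.03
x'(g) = -(-10*sin(g)*cos(g) + 45*sin(g))/(-5*cos(g)^2 + 45*cos(g) - 40)^2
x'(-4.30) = -0.01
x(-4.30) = 0.02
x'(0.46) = -1.17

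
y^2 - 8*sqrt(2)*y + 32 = (y - 4*sqrt(2))^2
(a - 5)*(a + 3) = a^2 - 2*a - 15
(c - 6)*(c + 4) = c^2 - 2*c - 24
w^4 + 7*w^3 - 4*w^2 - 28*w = w*(w - 2)*(w + 2)*(w + 7)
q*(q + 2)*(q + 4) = q^3 + 6*q^2 + 8*q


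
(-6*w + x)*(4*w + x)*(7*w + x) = -168*w^3 - 38*w^2*x + 5*w*x^2 + x^3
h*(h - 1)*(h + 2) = h^3 + h^2 - 2*h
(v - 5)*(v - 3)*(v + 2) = v^3 - 6*v^2 - v + 30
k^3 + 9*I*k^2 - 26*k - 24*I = (k + 2*I)*(k + 3*I)*(k + 4*I)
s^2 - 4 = (s - 2)*(s + 2)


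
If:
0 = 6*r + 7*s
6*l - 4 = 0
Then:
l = 2/3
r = -7*s/6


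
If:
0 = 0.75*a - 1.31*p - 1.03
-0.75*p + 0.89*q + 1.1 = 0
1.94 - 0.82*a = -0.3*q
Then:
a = 2.03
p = 0.38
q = -0.92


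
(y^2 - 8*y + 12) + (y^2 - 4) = 2*y^2 - 8*y + 8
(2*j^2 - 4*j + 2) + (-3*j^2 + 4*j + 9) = 11 - j^2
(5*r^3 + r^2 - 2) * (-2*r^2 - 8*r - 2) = -10*r^5 - 42*r^4 - 18*r^3 + 2*r^2 + 16*r + 4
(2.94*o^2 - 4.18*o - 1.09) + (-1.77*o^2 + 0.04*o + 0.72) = 1.17*o^2 - 4.14*o - 0.37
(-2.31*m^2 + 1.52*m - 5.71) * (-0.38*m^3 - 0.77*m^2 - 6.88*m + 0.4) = 0.8778*m^5 + 1.2011*m^4 + 16.8922*m^3 - 6.9849*m^2 + 39.8928*m - 2.284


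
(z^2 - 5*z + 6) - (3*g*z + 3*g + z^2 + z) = -3*g*z - 3*g - 6*z + 6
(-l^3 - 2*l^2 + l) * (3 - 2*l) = 2*l^4 + l^3 - 8*l^2 + 3*l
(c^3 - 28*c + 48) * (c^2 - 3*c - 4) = c^5 - 3*c^4 - 32*c^3 + 132*c^2 - 32*c - 192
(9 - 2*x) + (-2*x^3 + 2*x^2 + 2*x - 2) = -2*x^3 + 2*x^2 + 7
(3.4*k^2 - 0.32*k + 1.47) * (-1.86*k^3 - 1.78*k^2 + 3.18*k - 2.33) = -6.324*k^5 - 5.4568*k^4 + 8.6474*k^3 - 11.5562*k^2 + 5.4202*k - 3.4251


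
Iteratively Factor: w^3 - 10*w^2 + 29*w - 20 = (w - 4)*(w^2 - 6*w + 5) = (w - 4)*(w - 1)*(w - 5)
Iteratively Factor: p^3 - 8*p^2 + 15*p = (p - 3)*(p^2 - 5*p) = (p - 5)*(p - 3)*(p)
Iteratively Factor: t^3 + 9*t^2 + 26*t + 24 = (t + 4)*(t^2 + 5*t + 6) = (t + 3)*(t + 4)*(t + 2)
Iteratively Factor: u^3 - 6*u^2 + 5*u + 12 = (u + 1)*(u^2 - 7*u + 12) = (u - 4)*(u + 1)*(u - 3)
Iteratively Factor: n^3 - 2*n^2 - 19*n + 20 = (n - 5)*(n^2 + 3*n - 4) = (n - 5)*(n + 4)*(n - 1)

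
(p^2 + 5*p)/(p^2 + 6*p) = (p + 5)/(p + 6)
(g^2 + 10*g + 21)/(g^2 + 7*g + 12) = (g + 7)/(g + 4)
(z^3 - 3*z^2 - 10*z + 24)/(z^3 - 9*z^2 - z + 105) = (z^2 - 6*z + 8)/(z^2 - 12*z + 35)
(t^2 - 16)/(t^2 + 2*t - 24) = (t + 4)/(t + 6)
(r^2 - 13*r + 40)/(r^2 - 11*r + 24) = (r - 5)/(r - 3)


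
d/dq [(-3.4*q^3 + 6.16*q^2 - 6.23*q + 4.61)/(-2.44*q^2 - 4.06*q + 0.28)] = (8.296*q^4 + 27.608*q^3 - 43.0668*q^2 + 25.9464*q + 16.9722)/(5.9536*q^4 + 19.8128*q^3 + 15.1172*q^2 - 2.2736*q + 0.0784)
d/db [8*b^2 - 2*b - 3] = 16*b - 2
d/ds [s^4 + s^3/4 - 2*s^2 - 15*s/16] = 4*s^3 + 3*s^2/4 - 4*s - 15/16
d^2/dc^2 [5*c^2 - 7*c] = 10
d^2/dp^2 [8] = 0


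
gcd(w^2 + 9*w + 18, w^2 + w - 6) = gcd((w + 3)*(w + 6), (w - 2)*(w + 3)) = w + 3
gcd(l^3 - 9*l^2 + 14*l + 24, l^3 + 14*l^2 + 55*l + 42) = l + 1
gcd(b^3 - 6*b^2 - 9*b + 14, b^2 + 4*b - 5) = b - 1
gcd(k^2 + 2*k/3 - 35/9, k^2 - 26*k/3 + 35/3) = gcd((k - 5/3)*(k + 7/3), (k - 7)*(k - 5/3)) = k - 5/3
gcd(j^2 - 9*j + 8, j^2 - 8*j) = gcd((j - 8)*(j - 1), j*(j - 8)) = j - 8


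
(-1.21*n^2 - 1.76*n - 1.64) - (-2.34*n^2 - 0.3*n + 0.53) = 1.13*n^2 - 1.46*n - 2.17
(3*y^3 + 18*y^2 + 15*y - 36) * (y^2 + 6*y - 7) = 3*y^5 + 36*y^4 + 102*y^3 - 72*y^2 - 321*y + 252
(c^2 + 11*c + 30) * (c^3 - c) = c^5 + 11*c^4 + 29*c^3 - 11*c^2 - 30*c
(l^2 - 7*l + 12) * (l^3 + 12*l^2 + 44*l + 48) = l^5 + 5*l^4 - 28*l^3 - 116*l^2 + 192*l + 576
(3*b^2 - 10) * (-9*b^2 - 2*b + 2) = -27*b^4 - 6*b^3 + 96*b^2 + 20*b - 20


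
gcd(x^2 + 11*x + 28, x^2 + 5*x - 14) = x + 7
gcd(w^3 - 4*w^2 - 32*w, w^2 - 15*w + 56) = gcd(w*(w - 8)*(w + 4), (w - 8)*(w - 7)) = w - 8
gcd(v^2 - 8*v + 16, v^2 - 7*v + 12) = v - 4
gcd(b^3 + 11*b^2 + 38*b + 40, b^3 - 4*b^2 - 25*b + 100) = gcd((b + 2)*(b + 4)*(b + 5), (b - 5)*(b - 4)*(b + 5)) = b + 5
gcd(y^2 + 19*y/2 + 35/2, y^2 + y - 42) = y + 7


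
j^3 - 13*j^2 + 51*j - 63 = (j - 7)*(j - 3)^2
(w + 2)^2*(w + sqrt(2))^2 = w^4 + 2*sqrt(2)*w^3 + 4*w^3 + 6*w^2 + 8*sqrt(2)*w^2 + 8*w + 8*sqrt(2)*w + 8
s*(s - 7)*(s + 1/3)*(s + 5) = s^4 - 5*s^3/3 - 107*s^2/3 - 35*s/3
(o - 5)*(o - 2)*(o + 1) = o^3 - 6*o^2 + 3*o + 10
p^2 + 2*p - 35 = (p - 5)*(p + 7)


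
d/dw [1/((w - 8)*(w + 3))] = (5 - 2*w)/(w^4 - 10*w^3 - 23*w^2 + 240*w + 576)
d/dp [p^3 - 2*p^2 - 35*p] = 3*p^2 - 4*p - 35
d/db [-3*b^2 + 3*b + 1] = 3 - 6*b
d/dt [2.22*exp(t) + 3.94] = 2.22*exp(t)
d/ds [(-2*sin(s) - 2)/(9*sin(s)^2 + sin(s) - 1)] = 2*(9*sin(s)^2 + 18*sin(s) + 2)*cos(s)/(9*sin(s)^2 + sin(s) - 1)^2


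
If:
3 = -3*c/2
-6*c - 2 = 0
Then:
No Solution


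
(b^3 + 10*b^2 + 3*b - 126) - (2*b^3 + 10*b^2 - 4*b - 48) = -b^3 + 7*b - 78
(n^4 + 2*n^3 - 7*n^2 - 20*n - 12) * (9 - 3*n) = -3*n^5 + 3*n^4 + 39*n^3 - 3*n^2 - 144*n - 108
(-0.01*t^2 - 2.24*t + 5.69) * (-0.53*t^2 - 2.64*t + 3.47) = 0.0053*t^4 + 1.2136*t^3 + 2.8632*t^2 - 22.7944*t + 19.7443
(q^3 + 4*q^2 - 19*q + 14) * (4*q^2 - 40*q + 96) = 4*q^5 - 24*q^4 - 140*q^3 + 1200*q^2 - 2384*q + 1344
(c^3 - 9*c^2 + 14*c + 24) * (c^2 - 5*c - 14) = c^5 - 14*c^4 + 45*c^3 + 80*c^2 - 316*c - 336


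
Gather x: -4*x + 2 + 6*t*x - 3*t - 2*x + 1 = -3*t + x*(6*t - 6) + 3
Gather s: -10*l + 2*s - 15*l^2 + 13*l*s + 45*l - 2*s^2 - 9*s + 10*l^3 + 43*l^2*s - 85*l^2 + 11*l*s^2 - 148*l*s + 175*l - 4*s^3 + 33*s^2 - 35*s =10*l^3 - 100*l^2 + 210*l - 4*s^3 + s^2*(11*l + 31) + s*(43*l^2 - 135*l - 42)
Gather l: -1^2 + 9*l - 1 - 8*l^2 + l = -8*l^2 + 10*l - 2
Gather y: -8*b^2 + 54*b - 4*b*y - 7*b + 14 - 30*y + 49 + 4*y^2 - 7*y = -8*b^2 + 47*b + 4*y^2 + y*(-4*b - 37) + 63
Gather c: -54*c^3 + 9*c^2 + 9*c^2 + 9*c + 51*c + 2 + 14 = -54*c^3 + 18*c^2 + 60*c + 16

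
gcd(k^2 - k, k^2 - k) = k^2 - k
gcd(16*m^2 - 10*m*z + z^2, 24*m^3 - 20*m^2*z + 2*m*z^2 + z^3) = -2*m + z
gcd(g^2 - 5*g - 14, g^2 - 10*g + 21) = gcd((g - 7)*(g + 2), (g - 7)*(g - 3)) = g - 7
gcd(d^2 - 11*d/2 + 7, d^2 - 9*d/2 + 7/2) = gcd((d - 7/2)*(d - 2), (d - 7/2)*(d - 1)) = d - 7/2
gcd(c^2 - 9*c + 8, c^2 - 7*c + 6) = c - 1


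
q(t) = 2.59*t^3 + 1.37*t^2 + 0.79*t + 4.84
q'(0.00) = 0.79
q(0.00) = 4.84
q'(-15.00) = 1707.94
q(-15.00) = -8440.01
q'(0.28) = 2.17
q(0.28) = 5.23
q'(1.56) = 23.97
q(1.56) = 19.24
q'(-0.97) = 5.44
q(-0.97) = 3.00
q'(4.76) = 189.88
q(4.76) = 318.97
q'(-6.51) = 312.25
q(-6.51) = -656.81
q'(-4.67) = 157.45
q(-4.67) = -232.76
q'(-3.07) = 65.61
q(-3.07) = -59.61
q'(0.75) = 7.22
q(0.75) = 7.30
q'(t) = 7.77*t^2 + 2.74*t + 0.79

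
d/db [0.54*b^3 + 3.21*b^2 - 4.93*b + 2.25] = 1.62*b^2 + 6.42*b - 4.93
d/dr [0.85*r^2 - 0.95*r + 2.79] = 1.7*r - 0.95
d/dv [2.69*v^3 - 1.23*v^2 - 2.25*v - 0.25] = 8.07*v^2 - 2.46*v - 2.25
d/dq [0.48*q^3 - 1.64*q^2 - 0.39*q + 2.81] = 1.44*q^2 - 3.28*q - 0.39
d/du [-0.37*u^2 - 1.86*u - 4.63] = -0.74*u - 1.86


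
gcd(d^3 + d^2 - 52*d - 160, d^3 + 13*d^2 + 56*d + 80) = d^2 + 9*d + 20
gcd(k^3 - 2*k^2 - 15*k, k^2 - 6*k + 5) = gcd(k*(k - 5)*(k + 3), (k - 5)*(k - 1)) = k - 5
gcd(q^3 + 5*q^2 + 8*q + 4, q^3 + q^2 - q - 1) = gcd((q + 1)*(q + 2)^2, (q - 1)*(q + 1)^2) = q + 1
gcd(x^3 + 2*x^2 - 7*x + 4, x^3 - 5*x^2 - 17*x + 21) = x - 1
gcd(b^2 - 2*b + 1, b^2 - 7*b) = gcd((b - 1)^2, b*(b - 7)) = 1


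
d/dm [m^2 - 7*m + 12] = 2*m - 7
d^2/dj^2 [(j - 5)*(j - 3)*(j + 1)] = 6*j - 14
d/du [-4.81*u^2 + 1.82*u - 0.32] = 1.82 - 9.62*u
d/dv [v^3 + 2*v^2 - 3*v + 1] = 3*v^2 + 4*v - 3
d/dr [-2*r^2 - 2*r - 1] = -4*r - 2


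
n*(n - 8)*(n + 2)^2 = n^4 - 4*n^3 - 28*n^2 - 32*n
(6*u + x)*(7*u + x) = 42*u^2 + 13*u*x + x^2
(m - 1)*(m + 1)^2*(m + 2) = m^4 + 3*m^3 + m^2 - 3*m - 2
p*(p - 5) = p^2 - 5*p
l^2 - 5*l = l*(l - 5)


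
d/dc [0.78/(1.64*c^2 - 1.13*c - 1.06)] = (0.8814 - 2.5584*c)/(-1.64*c^2 + 1.13*c + 1.06)^2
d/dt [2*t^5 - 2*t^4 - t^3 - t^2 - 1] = t*(10*t^3 - 8*t^2 - 3*t - 2)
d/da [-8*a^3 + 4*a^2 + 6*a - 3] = -24*a^2 + 8*a + 6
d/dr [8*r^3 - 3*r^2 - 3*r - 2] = 24*r^2 - 6*r - 3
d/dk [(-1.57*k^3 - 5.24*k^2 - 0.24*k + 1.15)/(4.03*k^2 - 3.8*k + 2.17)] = (-6.3271*k^4 + 11.932*k^3 + 10.6585*k^2 - 32.0106*k + 3.8492)/(16.2409*k^4 - 30.628*k^3 + 31.9302*k^2 - 16.492*k + 4.7089)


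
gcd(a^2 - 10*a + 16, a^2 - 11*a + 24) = a - 8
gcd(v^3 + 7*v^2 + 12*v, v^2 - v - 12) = v + 3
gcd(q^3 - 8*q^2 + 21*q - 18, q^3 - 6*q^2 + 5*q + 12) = q - 3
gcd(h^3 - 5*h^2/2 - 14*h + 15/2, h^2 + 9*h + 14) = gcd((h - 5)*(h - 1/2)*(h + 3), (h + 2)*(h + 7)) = 1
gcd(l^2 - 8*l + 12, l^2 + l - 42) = l - 6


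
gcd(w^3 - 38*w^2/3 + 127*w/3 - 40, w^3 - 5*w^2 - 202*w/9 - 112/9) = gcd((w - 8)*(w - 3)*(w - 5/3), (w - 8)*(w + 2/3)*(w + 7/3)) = w - 8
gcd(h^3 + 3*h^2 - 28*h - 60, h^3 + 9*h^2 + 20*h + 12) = h^2 + 8*h + 12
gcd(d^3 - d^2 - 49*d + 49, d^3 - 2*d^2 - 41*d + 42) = d^2 - 8*d + 7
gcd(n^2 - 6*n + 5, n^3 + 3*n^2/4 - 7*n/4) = n - 1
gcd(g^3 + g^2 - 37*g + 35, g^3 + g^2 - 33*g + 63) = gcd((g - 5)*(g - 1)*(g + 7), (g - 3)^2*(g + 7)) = g + 7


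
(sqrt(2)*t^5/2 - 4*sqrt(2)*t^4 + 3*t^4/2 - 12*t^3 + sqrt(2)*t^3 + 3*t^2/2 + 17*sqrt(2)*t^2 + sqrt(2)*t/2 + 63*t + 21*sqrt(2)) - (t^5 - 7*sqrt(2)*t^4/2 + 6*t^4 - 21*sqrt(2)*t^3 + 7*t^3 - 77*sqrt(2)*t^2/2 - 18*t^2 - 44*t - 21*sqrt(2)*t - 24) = -t^5 + sqrt(2)*t^5/2 - 9*t^4/2 - sqrt(2)*t^4/2 - 19*t^3 + 22*sqrt(2)*t^3 + 39*t^2/2 + 111*sqrt(2)*t^2/2 + 43*sqrt(2)*t/2 + 107*t + 24 + 21*sqrt(2)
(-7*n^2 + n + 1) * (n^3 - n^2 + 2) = -7*n^5 + 8*n^4 - 15*n^2 + 2*n + 2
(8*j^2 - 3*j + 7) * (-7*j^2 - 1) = -56*j^4 + 21*j^3 - 57*j^2 + 3*j - 7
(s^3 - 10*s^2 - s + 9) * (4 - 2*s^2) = -2*s^5 + 20*s^4 + 6*s^3 - 58*s^2 - 4*s + 36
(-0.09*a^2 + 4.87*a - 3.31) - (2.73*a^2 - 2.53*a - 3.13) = -2.82*a^2 + 7.4*a - 0.18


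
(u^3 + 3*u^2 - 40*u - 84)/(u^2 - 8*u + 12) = (u^2 + 9*u + 14)/(u - 2)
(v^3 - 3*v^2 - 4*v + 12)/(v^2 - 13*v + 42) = (v^3 - 3*v^2 - 4*v + 12)/(v^2 - 13*v + 42)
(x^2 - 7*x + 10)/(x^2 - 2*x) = (x - 5)/x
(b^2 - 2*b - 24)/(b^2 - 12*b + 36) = (b + 4)/(b - 6)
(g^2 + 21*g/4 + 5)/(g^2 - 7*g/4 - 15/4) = (g + 4)/(g - 3)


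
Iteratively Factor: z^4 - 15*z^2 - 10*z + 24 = (z - 1)*(z^3 + z^2 - 14*z - 24) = (z - 1)*(z + 2)*(z^2 - z - 12) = (z - 4)*(z - 1)*(z + 2)*(z + 3)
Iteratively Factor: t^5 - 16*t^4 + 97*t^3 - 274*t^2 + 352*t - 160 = (t - 2)*(t^4 - 14*t^3 + 69*t^2 - 136*t + 80) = (t - 4)*(t - 2)*(t^3 - 10*t^2 + 29*t - 20) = (t - 4)*(t - 2)*(t - 1)*(t^2 - 9*t + 20) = (t - 4)^2*(t - 2)*(t - 1)*(t - 5)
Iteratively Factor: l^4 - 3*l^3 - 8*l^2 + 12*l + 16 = (l + 2)*(l^3 - 5*l^2 + 2*l + 8) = (l + 1)*(l + 2)*(l^2 - 6*l + 8) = (l - 2)*(l + 1)*(l + 2)*(l - 4)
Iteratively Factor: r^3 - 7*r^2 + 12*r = (r - 4)*(r^2 - 3*r) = r*(r - 4)*(r - 3)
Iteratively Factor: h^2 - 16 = (h + 4)*(h - 4)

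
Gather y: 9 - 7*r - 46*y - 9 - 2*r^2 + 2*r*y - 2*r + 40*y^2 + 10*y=-2*r^2 - 9*r + 40*y^2 + y*(2*r - 36)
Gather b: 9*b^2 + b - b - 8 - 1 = 9*b^2 - 9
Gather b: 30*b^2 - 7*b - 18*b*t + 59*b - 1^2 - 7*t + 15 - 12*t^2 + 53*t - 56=30*b^2 + b*(52 - 18*t) - 12*t^2 + 46*t - 42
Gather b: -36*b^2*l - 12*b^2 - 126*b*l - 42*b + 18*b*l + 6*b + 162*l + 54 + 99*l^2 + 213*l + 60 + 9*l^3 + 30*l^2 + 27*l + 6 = b^2*(-36*l - 12) + b*(-108*l - 36) + 9*l^3 + 129*l^2 + 402*l + 120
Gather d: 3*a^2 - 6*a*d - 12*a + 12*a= 3*a^2 - 6*a*d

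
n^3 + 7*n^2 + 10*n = n*(n + 2)*(n + 5)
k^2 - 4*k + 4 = (k - 2)^2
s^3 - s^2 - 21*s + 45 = (s - 3)^2*(s + 5)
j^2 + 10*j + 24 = (j + 4)*(j + 6)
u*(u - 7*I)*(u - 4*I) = u^3 - 11*I*u^2 - 28*u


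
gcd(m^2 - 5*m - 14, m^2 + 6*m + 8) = m + 2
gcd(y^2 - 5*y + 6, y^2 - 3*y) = y - 3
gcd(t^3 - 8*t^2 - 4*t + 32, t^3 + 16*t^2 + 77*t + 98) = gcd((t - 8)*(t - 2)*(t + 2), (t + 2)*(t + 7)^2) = t + 2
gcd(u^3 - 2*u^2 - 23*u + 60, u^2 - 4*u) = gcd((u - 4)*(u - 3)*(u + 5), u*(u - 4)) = u - 4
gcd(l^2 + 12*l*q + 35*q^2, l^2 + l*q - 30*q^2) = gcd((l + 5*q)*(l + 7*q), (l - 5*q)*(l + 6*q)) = 1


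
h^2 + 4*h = h*(h + 4)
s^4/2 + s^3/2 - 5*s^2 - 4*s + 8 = (s/2 + 1)*(s - 1)*(s - 2*sqrt(2))*(s + 2*sqrt(2))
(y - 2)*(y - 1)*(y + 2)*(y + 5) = y^4 + 4*y^3 - 9*y^2 - 16*y + 20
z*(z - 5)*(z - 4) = z^3 - 9*z^2 + 20*z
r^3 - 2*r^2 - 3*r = r*(r - 3)*(r + 1)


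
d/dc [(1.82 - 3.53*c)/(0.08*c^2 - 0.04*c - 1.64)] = (0.2824*c^2 - 0.2912*c + 5.862)/(0.0064*c^4 - 0.0064*c^3 - 0.2608*c^2 + 0.1312*c + 2.6896)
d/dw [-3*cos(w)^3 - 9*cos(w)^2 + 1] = 9*(cos(w) + 2)*sin(w)*cos(w)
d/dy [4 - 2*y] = -2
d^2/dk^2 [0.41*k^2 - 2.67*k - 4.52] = 0.820000000000000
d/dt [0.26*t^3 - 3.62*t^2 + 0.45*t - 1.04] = 0.78*t^2 - 7.24*t + 0.45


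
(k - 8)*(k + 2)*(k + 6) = k^3 - 52*k - 96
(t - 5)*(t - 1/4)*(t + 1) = t^3 - 17*t^2/4 - 4*t + 5/4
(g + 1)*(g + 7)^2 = g^3 + 15*g^2 + 63*g + 49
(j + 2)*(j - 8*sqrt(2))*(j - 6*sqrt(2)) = j^3 - 14*sqrt(2)*j^2 + 2*j^2 - 28*sqrt(2)*j + 96*j + 192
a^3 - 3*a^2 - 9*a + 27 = (a - 3)^2*(a + 3)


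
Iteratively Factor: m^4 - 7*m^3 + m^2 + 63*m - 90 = (m - 2)*(m^3 - 5*m^2 - 9*m + 45) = (m - 3)*(m - 2)*(m^2 - 2*m - 15) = (m - 3)*(m - 2)*(m + 3)*(m - 5)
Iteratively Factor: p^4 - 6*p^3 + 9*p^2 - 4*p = (p - 1)*(p^3 - 5*p^2 + 4*p) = p*(p - 1)*(p^2 - 5*p + 4) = p*(p - 1)^2*(p - 4)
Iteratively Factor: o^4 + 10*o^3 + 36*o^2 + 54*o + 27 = (o + 1)*(o^3 + 9*o^2 + 27*o + 27) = (o + 1)*(o + 3)*(o^2 + 6*o + 9) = (o + 1)*(o + 3)^2*(o + 3)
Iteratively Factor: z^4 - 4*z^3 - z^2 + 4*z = (z - 1)*(z^3 - 3*z^2 - 4*z) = (z - 4)*(z - 1)*(z^2 + z) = (z - 4)*(z - 1)*(z + 1)*(z)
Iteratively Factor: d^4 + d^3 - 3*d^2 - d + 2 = (d - 1)*(d^3 + 2*d^2 - d - 2) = (d - 1)^2*(d^2 + 3*d + 2) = (d - 1)^2*(d + 1)*(d + 2)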